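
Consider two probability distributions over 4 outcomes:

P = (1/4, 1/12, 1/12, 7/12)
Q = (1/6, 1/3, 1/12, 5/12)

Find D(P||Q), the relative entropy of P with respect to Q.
D(P||Q) = Σ P(i) log₂(P(i)/Q(i))
  i=0: (1/4) × log₂((1/4)/(1/6)) = (1/4) × log₂(3/2) = 0.1462
  i=1: (1/12) × log₂((1/12)/(1/3)) = (1/12) × log₂(1/4) = -0.1667
  i=2: (1/12) × log₂((1/12)/(1/12)) = (1/12) × log₂(1) = 0.0000
  i=3: (7/12) × log₂((7/12)/(5/12)) = (7/12) × log₂(7/5) = 0.2832
D(P||Q) = 0.1462 - 0.1667 + 0.0000 + 0.2832
  = 0.2627 bits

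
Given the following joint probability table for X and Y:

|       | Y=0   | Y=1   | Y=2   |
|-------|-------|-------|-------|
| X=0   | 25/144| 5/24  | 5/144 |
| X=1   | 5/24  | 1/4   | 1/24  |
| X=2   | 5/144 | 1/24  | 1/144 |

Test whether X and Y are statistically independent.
Marginal P(X) (row sums):
  P(X=0) = 25/144 + 5/24 + 5/144 = 5/12
  P(X=1) = 5/24 + 1/4 + 1/24 = 1/2
  P(X=2) = 5/144 + 1/24 + 1/144 = 1/12
Marginal P(Y) (column sums):
  P(Y=0) = 25/144 + 5/24 + 5/144 = 5/12
  P(Y=1) = 5/24 + 1/4 + 1/24 = 1/2
  P(Y=2) = 5/144 + 1/24 + 1/144 = 1/12

X and Y are independent iff P(X=i,Y=j) = P(X=i)·P(Y=j) for every cell.
  P(X=0)·P(Y=0) = 5/12 × 5/12 = 25/144 = P(X=0,Y=0) ✓
  P(X=0)·P(Y=1) = 5/12 × 1/2 = 5/24 = P(X=0,Y=1) ✓
  P(X=0)·P(Y=2) = 5/12 × 1/12 = 5/144 = P(X=0,Y=2) ✓
  P(X=1)·P(Y=0) = 1/2 × 5/12 = 5/24 = P(X=1,Y=0) ✓
  P(X=1)·P(Y=1) = 1/2 × 1/2 = 1/4 = P(X=1,Y=1) ✓
  P(X=1)·P(Y=2) = 1/2 × 1/12 = 1/24 = P(X=1,Y=2) ✓
  P(X=2)·P(Y=0) = 1/12 × 5/12 = 5/144 = P(X=2,Y=0) ✓
  P(X=2)·P(Y=1) = 1/12 × 1/2 = 1/24 = P(X=2,Y=1) ✓
  P(X=2)·P(Y=2) = 1/12 × 1/12 = 1/144 = P(X=2,Y=2) ✓

Yes, X and Y are independent: every cell factors, so I(X;Y) = 0 bits.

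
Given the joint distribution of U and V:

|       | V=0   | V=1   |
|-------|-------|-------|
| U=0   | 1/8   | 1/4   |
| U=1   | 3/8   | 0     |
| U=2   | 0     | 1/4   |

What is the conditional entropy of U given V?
Marginal P(V) (column sums):
  P(V=0) = 1/8 + 3/8 + 0 = 1/2
  P(V=1) = 1/4 + 0 + 1/4 = 1/2

H(U|V) = -Σ P(U,V)·log₂ P(U|V), where P(U|V) = P(U,V) / P(V)
  (cells with P(U,V) = 0 contribute 0)
  (U=0,V=0): P(U|V) = (1/8)/(1/2) = 1/4;  -(1/8)·log₂(1/4) = 0.2500
  (U=0,V=1): P(U|V) = (1/4)/(1/2) = 1/2;  -(1/4)·log₂(1/2) = 0.2500
  (U=1,V=0): P(U|V) = (3/8)/(1/2) = 3/4;  -(3/8)·log₂(3/4) = 0.1556
  (U=2,V=1): P(U|V) = (1/4)/(1/2) = 1/2;  -(1/4)·log₂(1/2) = 0.2500
H(U|V) = 0.2500 + 0.2500 + 0.1556 + 0.2500
  = 0.9056 bits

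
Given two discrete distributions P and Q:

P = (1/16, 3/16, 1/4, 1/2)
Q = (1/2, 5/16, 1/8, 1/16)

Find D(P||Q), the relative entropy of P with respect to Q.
D(P||Q) = Σ P(i) log₂(P(i)/Q(i))
  i=0: (1/16) × log₂((1/16)/(1/2)) = (1/16) × log₂(1/8) = -0.1875
  i=1: (3/16) × log₂((3/16)/(5/16)) = (3/16) × log₂(3/5) = -0.1382
  i=2: (1/4) × log₂((1/4)/(1/8)) = (1/4) × log₂(2) = 0.2500
  i=3: (1/2) × log₂((1/2)/(1/16)) = (1/2) × log₂(8) = 1.5000
D(P||Q) = -0.1875 - 0.1382 + 0.2500 + 1.5000
  = 1.4243 bits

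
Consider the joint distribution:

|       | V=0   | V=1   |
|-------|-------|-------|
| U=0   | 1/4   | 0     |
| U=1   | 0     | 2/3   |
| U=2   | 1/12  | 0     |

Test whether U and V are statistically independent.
Marginal P(U) (row sums):
  P(U=0) = 1/4 + 0 = 1/4
  P(U=1) = 0 + 2/3 = 2/3
  P(U=2) = 1/12 + 0 = 1/12
Marginal P(V) (column sums):
  P(V=0) = 1/4 + 0 + 1/12 = 1/3
  P(V=1) = 0 + 2/3 + 0 = 2/3

U and V are independent iff P(U=i,V=j) = P(U=i)·P(V=j) for every cell.
  P(U=0)·P(V=0) = 1/4 × 1/3 = 1/12, but P(U=0,V=0) = 1/4 ✗

No, U and V are not independent. Quantitatively, I(U;V) > 0:

H(U) = -[(1/4)·log₂(1/4) + (2/3)·log₂(2/3) + (1/12)·log₂(1/12)]
  = 0.5000 + 0.3900 + 0.2987
  = 1.1887 bits
H(V) = -[(1/3)·log₂(1/3) + (2/3)·log₂(2/3)]
  = 0.5283 + 0.3900
  = 0.9183 bits
H(U,V) = -[(1/4)·log₂(1/4) + (2/3)·log₂(2/3) + (1/12)·log₂(1/12)]
  = 0.5000 + 0.3900 + 0.2987
  = 1.1887 bits
I(U;V) = H(U) + H(V) - H(U,V) = 1.1887 + 0.9183 - 1.1887 = 0.9183 bits > 0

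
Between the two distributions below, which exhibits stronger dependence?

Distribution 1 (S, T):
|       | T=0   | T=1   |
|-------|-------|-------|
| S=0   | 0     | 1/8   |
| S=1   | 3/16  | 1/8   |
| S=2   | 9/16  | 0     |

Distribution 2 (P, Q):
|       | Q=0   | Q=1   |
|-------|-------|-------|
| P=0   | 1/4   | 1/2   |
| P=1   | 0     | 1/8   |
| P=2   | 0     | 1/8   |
Distribution 1 (S, T):
Marginal P(S) (row sums):
  P(S=0) = 0 + 1/8 = 1/8
  P(S=1) = 3/16 + 1/8 = 5/16
  P(S=2) = 9/16 + 0 = 9/16
Marginal P(T) (column sums):
  P(T=0) = 0 + 3/16 + 9/16 = 3/4
  P(T=1) = 1/8 + 1/8 + 0 = 1/4

H(S) = -[(1/8)·log₂(1/8) + (5/16)·log₂(5/16) + (9/16)·log₂(9/16)]
  = 0.3750 + 0.5244 + 0.4669
  = 1.3663 bits
H(T) = -[(3/4)·log₂(3/4) + (1/4)·log₂(1/4)]
  = 0.3113 + 0.5000
  = 0.8113 bits
H(S,T) = -[(1/8)·log₂(1/8) + (3/16)·log₂(3/16) + (1/8)·log₂(1/8) + (9/16)·log₂(9/16)]
  = 0.3750 + 0.4528 + 0.3750 + 0.4669
  = 1.6697 bits

I(S;T) = H(S) + H(T) - H(S,T)
  = 1.3663 + 0.8113 - 1.6697
  = 0.5079 bits

Distribution 2 (P, Q):
Marginal P(P) (row sums):
  P(P=0) = 1/4 + 1/2 = 3/4
  P(P=1) = 0 + 1/8 = 1/8
  P(P=2) = 0 + 1/8 = 1/8
Marginal P(Q) (column sums):
  P(Q=0) = 1/4 + 0 + 0 = 1/4
  P(Q=1) = 1/2 + 1/8 + 1/8 = 3/4

H(P) = -[(3/4)·log₂(3/4) + (1/8)·log₂(1/8) + (1/8)·log₂(1/8)]
  = 0.3113 + 0.3750 + 0.3750
  = 1.0613 bits
H(Q) = -[(1/4)·log₂(1/4) + (3/4)·log₂(3/4)]
  = 0.5000 + 0.3113
  = 0.8113 bits
H(P,Q) = -[(1/4)·log₂(1/4) + (1/2)·log₂(1/2) + (1/8)·log₂(1/8) + (1/8)·log₂(1/8)]
  = 0.5000 + 0.5000 + 0.3750 + 0.3750
  = 1.7500 bits

I(P;Q) = H(P) + H(Q) - H(P,Q)
  = 1.0613 + 0.8113 - 1.7500
  = 0.1226 bits

I(S;T) = 0.5079 bits > I(P;Q) = 0.1226 bits, so (S, T) has the higher mutual information (stronger dependence).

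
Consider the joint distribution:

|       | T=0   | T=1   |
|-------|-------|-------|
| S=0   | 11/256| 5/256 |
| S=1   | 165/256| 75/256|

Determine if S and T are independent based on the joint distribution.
Marginal P(S) (row sums):
  P(S=0) = 11/256 + 5/256 = 1/16
  P(S=1) = 165/256 + 75/256 = 15/16
Marginal P(T) (column sums):
  P(T=0) = 11/256 + 165/256 = 11/16
  P(T=1) = 5/256 + 75/256 = 5/16

S and T are independent iff P(S=i,T=j) = P(S=i)·P(T=j) for every cell.
  P(S=0)·P(T=0) = 1/16 × 11/16 = 11/256 = P(S=0,T=0) ✓
  P(S=0)·P(T=1) = 1/16 × 5/16 = 5/256 = P(S=0,T=1) ✓
  P(S=1)·P(T=0) = 15/16 × 11/16 = 165/256 = P(S=1,T=0) ✓
  P(S=1)·P(T=1) = 15/16 × 5/16 = 75/256 = P(S=1,T=1) ✓

Yes, S and T are independent: every cell factors, so I(S;T) = 0 bits.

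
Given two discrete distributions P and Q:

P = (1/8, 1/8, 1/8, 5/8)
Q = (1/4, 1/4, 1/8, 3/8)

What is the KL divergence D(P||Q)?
D(P||Q) = Σ P(i) log₂(P(i)/Q(i))
  i=0: (1/8) × log₂((1/8)/(1/4)) = (1/8) × log₂(1/2) = -0.1250
  i=1: (1/8) × log₂((1/8)/(1/4)) = (1/8) × log₂(1/2) = -0.1250
  i=2: (1/8) × log₂((1/8)/(1/8)) = (1/8) × log₂(1) = 0.0000
  i=3: (5/8) × log₂((5/8)/(3/8)) = (5/8) × log₂(5/3) = 0.4606
D(P||Q) = -0.1250 - 0.1250 + 0.0000 + 0.4606
  = 0.2106 bits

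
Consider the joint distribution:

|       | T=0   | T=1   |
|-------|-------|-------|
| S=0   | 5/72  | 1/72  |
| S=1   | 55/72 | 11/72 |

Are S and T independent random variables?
Marginal P(S) (row sums):
  P(S=0) = 5/72 + 1/72 = 1/12
  P(S=1) = 55/72 + 11/72 = 11/12
Marginal P(T) (column sums):
  P(T=0) = 5/72 + 55/72 = 5/6
  P(T=1) = 1/72 + 11/72 = 1/6

S and T are independent iff P(S=i,T=j) = P(S=i)·P(T=j) for every cell.
  P(S=0)·P(T=0) = 1/12 × 5/6 = 5/72 = P(S=0,T=0) ✓
  P(S=0)·P(T=1) = 1/12 × 1/6 = 1/72 = P(S=0,T=1) ✓
  P(S=1)·P(T=0) = 11/12 × 5/6 = 55/72 = P(S=1,T=0) ✓
  P(S=1)·P(T=1) = 11/12 × 1/6 = 11/72 = P(S=1,T=1) ✓

Yes, S and T are independent: every cell factors, so I(S;T) = 0 bits.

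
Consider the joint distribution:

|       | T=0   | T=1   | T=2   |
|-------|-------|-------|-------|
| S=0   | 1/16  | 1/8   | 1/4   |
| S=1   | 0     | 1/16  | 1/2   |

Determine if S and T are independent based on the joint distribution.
Marginal P(S) (row sums):
  P(S=0) = 1/16 + 1/8 + 1/4 = 7/16
  P(S=1) = 0 + 1/16 + 1/2 = 9/16
Marginal P(T) (column sums):
  P(T=0) = 1/16 + 0 = 1/16
  P(T=1) = 1/8 + 1/16 = 3/16
  P(T=2) = 1/4 + 1/2 = 3/4

S and T are independent iff P(S=i,T=j) = P(S=i)·P(T=j) for every cell.
  P(S=0)·P(T=0) = 7/16 × 1/16 = 7/256, but P(S=0,T=0) = 1/16 ✗

No, S and T are not independent. Quantitatively, I(S;T) > 0:

H(S) = -[(7/16)·log₂(7/16) + (9/16)·log₂(9/16)]
  = 0.5218 + 0.4669
  = 0.9887 bits
H(T) = -[(1/16)·log₂(1/16) + (3/16)·log₂(3/16) + (3/4)·log₂(3/4)]
  = 0.2500 + 0.4528 + 0.3113
  = 1.0141 bits
H(S,T) = -[(1/16)·log₂(1/16) + (1/8)·log₂(1/8) + (1/4)·log₂(1/4) + (1/16)·log₂(1/16) + (1/2)·log₂(1/2)]
  = 0.2500 + 0.3750 + 0.5000 + 0.2500 + 0.5000
  = 1.8750 bits
I(S;T) = H(S) + H(T) - H(S,T) = 0.9887 + 1.0141 - 1.8750 = 0.1278 bits > 0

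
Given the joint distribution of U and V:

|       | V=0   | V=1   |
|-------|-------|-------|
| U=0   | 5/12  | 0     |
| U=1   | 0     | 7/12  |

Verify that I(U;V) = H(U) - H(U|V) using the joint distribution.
Left side, from I(U;V) = H(U) + H(V) - H(U,V):
Marginal P(U) (row sums):
  P(U=0) = 5/12 + 0 = 5/12
  P(U=1) = 0 + 7/12 = 7/12
Marginal P(V) (column sums):
  P(V=0) = 5/12 + 0 = 5/12
  P(V=1) = 0 + 7/12 = 7/12

H(U) = -[(5/12)·log₂(5/12) + (7/12)·log₂(7/12)]
  = 0.5263 + 0.4536
  = 0.9799 bits
H(V) = -[(5/12)·log₂(5/12) + (7/12)·log₂(7/12)]
  = 0.5263 + 0.4536
  = 0.9799 bits
H(U,V) = -[(5/12)·log₂(5/12) + (7/12)·log₂(7/12)]
  = 0.5263 + 0.4536
  = 0.9799 bits

I(U;V) = H(U) + H(V) - H(U,V)
  = 0.9799 + 0.9799 - 0.9799
  = 0.9799 bits

Right side, with H(U|V) computed directly from the conditional probabilities:
H(U|V) = -Σ P(U,V)·log₂ P(U|V), where P(U|V) = P(U,V) / P(V)
  (cells with P(U,V) = 0 contribute 0)
  (U=0,V=0): P(U|V) = (5/12)/(5/12) = 1;  -(5/12)·log₂(1) = 0.0000
  (U=1,V=1): P(U|V) = (7/12)/(7/12) = 1;  -(7/12)·log₂(1) = 0.0000
H(U|V) = 0.0000 + 0.0000
  = 0.0000 bits
H(U) - H(U|V) = 0.9799 - 0.0000 = 0.9799 bits

Both sides equal 0.9799 bits, so I(U;V) = H(U) - H(U|V) ✓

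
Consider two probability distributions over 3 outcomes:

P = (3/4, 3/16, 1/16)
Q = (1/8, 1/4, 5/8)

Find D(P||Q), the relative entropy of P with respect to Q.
D(P||Q) = Σ P(i) log₂(P(i)/Q(i))
  i=0: (3/4) × log₂((3/4)/(1/8)) = (3/4) × log₂(6) = 1.9387
  i=1: (3/16) × log₂((3/16)/(1/4)) = (3/16) × log₂(3/4) = -0.0778
  i=2: (1/16) × log₂((1/16)/(5/8)) = (1/16) × log₂(1/10) = -0.2076
D(P||Q) = 1.9387 - 0.0778 - 0.2076
  = 1.6533 bits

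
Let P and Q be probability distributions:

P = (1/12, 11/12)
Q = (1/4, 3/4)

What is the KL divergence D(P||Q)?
D(P||Q) = Σ P(i) log₂(P(i)/Q(i))
  i=0: (1/12) × log₂((1/12)/(1/4)) = (1/12) × log₂(1/3) = -0.1321
  i=1: (11/12) × log₂((11/12)/(3/4)) = (11/12) × log₂(11/9) = 0.2654
D(P||Q) = -0.1321 + 0.2654
  = 0.1333 bits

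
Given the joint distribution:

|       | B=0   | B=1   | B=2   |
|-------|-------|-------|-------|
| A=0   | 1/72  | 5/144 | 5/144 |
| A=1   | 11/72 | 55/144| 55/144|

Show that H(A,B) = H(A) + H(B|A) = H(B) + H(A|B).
Marginal P(A) (row sums):
  P(A=0) = 1/72 + 5/144 + 5/144 = 1/12
  P(A=1) = 11/72 + 55/144 + 55/144 = 11/12
Marginal P(B) (column sums):
  P(B=0) = 1/72 + 11/72 = 1/6
  P(B=1) = 5/144 + 55/144 = 5/12
  P(B=2) = 5/144 + 55/144 = 5/12

Decomposition 1: H(A) + H(B|A)
H(A) = -[(1/12)·log₂(1/12) + (11/12)·log₂(11/12)]
  = 0.2987 + 0.1151
  = 0.4138 bits
H(B|A) = -Σ P(A,B)·log₂ P(B|A), where P(B|A) = P(A,B) / P(A)
  (A=0,B=0): P(B|A) = (1/72)/(1/12) = 1/6;  -(1/72)·log₂(1/6) = 0.0359
  (A=0,B=1): P(B|A) = (5/144)/(1/12) = 5/12;  -(5/144)·log₂(5/12) = 0.0439
  (A=0,B=2): P(B|A) = (5/144)/(1/12) = 5/12;  -(5/144)·log₂(5/12) = 0.0439
  (A=1,B=0): P(B|A) = (11/72)/(11/12) = 1/6;  -(11/72)·log₂(1/6) = 0.3949
  (A=1,B=1): P(B|A) = (55/144)/(11/12) = 5/12;  -(55/144)·log₂(5/12) = 0.4824
  (A=1,B=2): P(B|A) = (55/144)/(11/12) = 5/12;  -(55/144)·log₂(5/12) = 0.4824
H(B|A) = 0.0359 + 0.0439 + 0.0439 + 0.3949 + 0.4824 + 0.4824
  = 1.4834 bits
H(A) + H(B|A) = 0.4138 + 1.4834 = 1.8972 bits

Decomposition 2: H(B) + H(A|B)
H(B) = -[(1/6)·log₂(1/6) + (5/12)·log₂(5/12) + (5/12)·log₂(5/12)]
  = 0.4308 + 0.5263 + 0.5263
  = 1.4834 bits
H(A|B) = -Σ P(A,B)·log₂ P(A|B), where P(A|B) = P(A,B) / P(B)
  (A=0,B=0): P(A|B) = (1/72)/(1/6) = 1/12;  -(1/72)·log₂(1/12) = 0.0498
  (A=0,B=1): P(A|B) = (5/144)/(5/12) = 1/12;  -(5/144)·log₂(1/12) = 0.1245
  (A=0,B=2): P(A|B) = (5/144)/(5/12) = 1/12;  -(5/144)·log₂(1/12) = 0.1245
  (A=1,B=0): P(A|B) = (11/72)/(1/6) = 11/12;  -(11/72)·log₂(11/12) = 0.0192
  (A=1,B=1): P(A|B) = (55/144)/(5/12) = 11/12;  -(55/144)·log₂(11/12) = 0.0479
  (A=1,B=2): P(A|B) = (55/144)/(5/12) = 11/12;  -(55/144)·log₂(11/12) = 0.0479
H(A|B) = 0.0498 + 0.1245 + 0.1245 + 0.0192 + 0.0479 + 0.0479
  = 0.4138 bits
H(B) + H(A|B) = 1.4834 + 0.4138 = 1.8972 bits

Direct computation of the joint entropy:
H(A,B) = -[(1/72)·log₂(1/72) + (5/144)·log₂(5/144) + (5/144)·log₂(5/144) + (11/72)·log₂(11/72) + (55/144)·log₂(55/144) + (55/144)·log₂(55/144)]
  = 0.0857 + 0.1683 + 0.1683 + 0.4141 + 0.5304 + 0.5304
  = 1.8972 bits

All three agree: H(A,B) = 1.8972 bits ✓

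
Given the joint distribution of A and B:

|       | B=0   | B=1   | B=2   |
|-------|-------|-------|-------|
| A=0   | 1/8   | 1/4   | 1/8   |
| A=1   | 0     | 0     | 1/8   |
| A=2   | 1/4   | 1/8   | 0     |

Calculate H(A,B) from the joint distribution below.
H(A,B) = -Σ P(A,B) log₂ P(A,B), summed over the non-zero cells:
H(A,B) = -[(1/8)·log₂(1/8) + (1/4)·log₂(1/4) + (1/8)·log₂(1/8) + (1/8)·log₂(1/8) + (1/4)·log₂(1/4) + (1/8)·log₂(1/8)]
  = 0.3750 + 0.5000 + 0.3750 + 0.3750 + 0.5000 + 0.3750
  = 2.5000 bits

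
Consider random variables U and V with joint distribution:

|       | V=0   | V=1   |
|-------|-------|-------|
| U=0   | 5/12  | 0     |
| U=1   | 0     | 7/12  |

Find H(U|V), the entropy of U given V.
Marginal P(V) (column sums):
  P(V=0) = 5/12 + 0 = 5/12
  P(V=1) = 0 + 7/12 = 7/12

H(U|V) = -Σ P(U,V)·log₂ P(U|V), where P(U|V) = P(U,V) / P(V)
  (cells with P(U,V) = 0 contribute 0)
  (U=0,V=0): P(U|V) = (5/12)/(5/12) = 1;  -(5/12)·log₂(1) = 0.0000
  (U=1,V=1): P(U|V) = (7/12)/(7/12) = 1;  -(7/12)·log₂(1) = 0.0000
H(U|V) = 0.0000 + 0.0000
  = 0.0000 bits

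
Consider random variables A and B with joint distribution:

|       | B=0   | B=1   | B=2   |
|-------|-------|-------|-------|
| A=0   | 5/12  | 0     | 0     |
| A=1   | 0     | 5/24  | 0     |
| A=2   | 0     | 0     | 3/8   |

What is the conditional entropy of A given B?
Marginal P(B) (column sums):
  P(B=0) = 5/12 + 0 + 0 = 5/12
  P(B=1) = 0 + 5/24 + 0 = 5/24
  P(B=2) = 0 + 0 + 3/8 = 3/8

H(A|B) = -Σ P(A,B)·log₂ P(A|B), where P(A|B) = P(A,B) / P(B)
  (cells with P(A,B) = 0 contribute 0)
  (A=0,B=0): P(A|B) = (5/12)/(5/12) = 1;  -(5/12)·log₂(1) = 0.0000
  (A=1,B=1): P(A|B) = (5/24)/(5/24) = 1;  -(5/24)·log₂(1) = 0.0000
  (A=2,B=2): P(A|B) = (3/8)/(3/8) = 1;  -(3/8)·log₂(1) = 0.0000
H(A|B) = 0.0000 + 0.0000 + 0.0000
  = 0.0000 bits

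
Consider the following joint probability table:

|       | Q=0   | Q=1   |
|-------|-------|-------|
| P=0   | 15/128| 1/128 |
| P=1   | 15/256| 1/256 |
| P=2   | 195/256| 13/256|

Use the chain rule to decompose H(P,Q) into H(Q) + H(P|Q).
By the chain rule: H(P,Q) = H(Q) + H(P|Q)

Marginal P(Q) (column sums):
  P(Q=0) = 15/128 + 15/256 + 195/256 = 15/16
  P(Q=1) = 1/128 + 1/256 + 13/256 = 1/16
H(Q) = -[(15/16)·log₂(15/16) + (1/16)·log₂(1/16)]
  = 0.0873 + 0.2500
  = 0.3373 bits
H(P|Q) = -Σ P(P,Q)·log₂ P(P|Q), where P(P|Q) = P(P,Q) / P(Q)
  (P=0,Q=0): P(P|Q) = (15/128)/(15/16) = 1/8;  -(15/128)·log₂(1/8) = 0.3516
  (P=0,Q=1): P(P|Q) = (1/128)/(1/16) = 1/8;  -(1/128)·log₂(1/8) = 0.0234
  (P=1,Q=0): P(P|Q) = (15/256)/(15/16) = 1/16;  -(15/256)·log₂(1/16) = 0.2344
  (P=1,Q=1): P(P|Q) = (1/256)/(1/16) = 1/16;  -(1/256)·log₂(1/16) = 0.0156
  (P=2,Q=0): P(P|Q) = (195/256)/(15/16) = 13/16;  -(195/256)·log₂(13/16) = 0.2282
  (P=2,Q=1): P(P|Q) = (13/256)/(1/16) = 13/16;  -(13/256)·log₂(13/16) = 0.0152
H(P|Q) = 0.3516 + 0.0234 + 0.2344 + 0.0156 + 0.2282 + 0.0152
  = 0.8684 bits

H(P,Q) = H(Q) + H(P|Q) = 0.3373 + 0.8684 = 1.2057 bits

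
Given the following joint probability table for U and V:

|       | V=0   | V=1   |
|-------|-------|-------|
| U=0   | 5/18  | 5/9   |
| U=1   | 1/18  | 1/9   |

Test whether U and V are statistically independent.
Marginal P(U) (row sums):
  P(U=0) = 5/18 + 5/9 = 5/6
  P(U=1) = 1/18 + 1/9 = 1/6
Marginal P(V) (column sums):
  P(V=0) = 5/18 + 1/18 = 1/3
  P(V=1) = 5/9 + 1/9 = 2/3

U and V are independent iff P(U=i,V=j) = P(U=i)·P(V=j) for every cell.
  P(U=0)·P(V=0) = 5/6 × 1/3 = 5/18 = P(U=0,V=0) ✓
  P(U=0)·P(V=1) = 5/6 × 2/3 = 5/9 = P(U=0,V=1) ✓
  P(U=1)·P(V=0) = 1/6 × 1/3 = 1/18 = P(U=1,V=0) ✓
  P(U=1)·P(V=1) = 1/6 × 2/3 = 1/9 = P(U=1,V=1) ✓

Yes, U and V are independent: every cell factors, so I(U;V) = 0 bits.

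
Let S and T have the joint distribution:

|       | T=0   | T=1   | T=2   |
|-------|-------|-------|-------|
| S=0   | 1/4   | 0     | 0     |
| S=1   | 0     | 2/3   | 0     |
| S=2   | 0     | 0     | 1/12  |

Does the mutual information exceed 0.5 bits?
Marginal P(S) (row sums):
  P(S=0) = 1/4 + 0 + 0 = 1/4
  P(S=1) = 0 + 2/3 + 0 = 2/3
  P(S=2) = 0 + 0 + 1/12 = 1/12
Marginal P(T) (column sums):
  P(T=0) = 1/4 + 0 + 0 = 1/4
  P(T=1) = 0 + 2/3 + 0 = 2/3
  P(T=2) = 0 + 0 + 1/12 = 1/12

H(S) = -[(1/4)·log₂(1/4) + (2/3)·log₂(2/3) + (1/12)·log₂(1/12)]
  = 0.5000 + 0.3900 + 0.2987
  = 1.1887 bits
H(T) = -[(1/4)·log₂(1/4) + (2/3)·log₂(2/3) + (1/12)·log₂(1/12)]
  = 0.5000 + 0.3900 + 0.2987
  = 1.1887 bits
H(S,T) = -[(1/4)·log₂(1/4) + (2/3)·log₂(2/3) + (1/12)·log₂(1/12)]
  = 0.5000 + 0.3900 + 0.2987
  = 1.1887 bits

I(S;T) = H(S) + H(T) - H(S,T)
  = 1.1887 + 1.1887 - 1.1887
  = 1.1887 bits

Yes. I(S;T) = 1.1887 bits, which is > 0.5 bits.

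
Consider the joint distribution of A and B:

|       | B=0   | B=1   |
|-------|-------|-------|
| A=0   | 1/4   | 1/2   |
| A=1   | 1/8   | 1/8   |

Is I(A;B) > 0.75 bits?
Marginal P(A) (row sums):
  P(A=0) = 1/4 + 1/2 = 3/4
  P(A=1) = 1/8 + 1/8 = 1/4
Marginal P(B) (column sums):
  P(B=0) = 1/4 + 1/8 = 3/8
  P(B=1) = 1/2 + 1/8 = 5/8

H(A) = -[(3/4)·log₂(3/4) + (1/4)·log₂(1/4)]
  = 0.3113 + 0.5000
  = 0.8113 bits
H(B) = -[(3/8)·log₂(3/8) + (5/8)·log₂(5/8)]
  = 0.5306 + 0.4238
  = 0.9544 bits
H(A,B) = -[(1/4)·log₂(1/4) + (1/2)·log₂(1/2) + (1/8)·log₂(1/8) + (1/8)·log₂(1/8)]
  = 0.5000 + 0.5000 + 0.3750 + 0.3750
  = 1.7500 bits

I(A;B) = H(A) + H(B) - H(A,B)
  = 0.8113 + 0.9544 - 1.7500
  = 0.0157 bits

No. I(A;B) = 0.0157 bits, which is ≤ 0.75 bits.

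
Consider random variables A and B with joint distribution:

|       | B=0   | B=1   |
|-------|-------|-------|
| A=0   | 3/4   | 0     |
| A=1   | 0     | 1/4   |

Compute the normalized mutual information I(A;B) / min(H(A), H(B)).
Marginal P(A) (row sums):
  P(A=0) = 3/4 + 0 = 3/4
  P(A=1) = 0 + 1/4 = 1/4
Marginal P(B) (column sums):
  P(B=0) = 3/4 + 0 = 3/4
  P(B=1) = 0 + 1/4 = 1/4

H(A) = -[(3/4)·log₂(3/4) + (1/4)·log₂(1/4)]
  = 0.3113 + 0.5000
  = 0.8113 bits
H(B) = -[(3/4)·log₂(3/4) + (1/4)·log₂(1/4)]
  = 0.3113 + 0.5000
  = 0.8113 bits
H(A,B) = -[(3/4)·log₂(3/4) + (1/4)·log₂(1/4)]
  = 0.3113 + 0.5000
  = 0.8113 bits

I(A;B) = H(A) + H(B) - H(A,B)
  = 0.8113 + 0.8113 - 0.8113
  = 0.8113 bits

min(H(A), H(B)) = min(0.8113, 0.8113) = 0.8113 bits
Normalized MI = 0.8113 / 0.8113 = 1.0000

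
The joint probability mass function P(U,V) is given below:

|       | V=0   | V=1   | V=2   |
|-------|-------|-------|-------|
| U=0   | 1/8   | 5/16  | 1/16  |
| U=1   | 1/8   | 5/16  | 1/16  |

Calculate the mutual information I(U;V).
Marginal P(U) (row sums):
  P(U=0) = 1/8 + 5/16 + 1/16 = 1/2
  P(U=1) = 1/8 + 5/16 + 1/16 = 1/2
Marginal P(V) (column sums):
  P(V=0) = 1/8 + 1/8 = 1/4
  P(V=1) = 5/16 + 5/16 = 5/8
  P(V=2) = 1/16 + 1/16 = 1/8

H(U) = -[(1/2)·log₂(1/2) + (1/2)·log₂(1/2)]
  = 0.5000 + 0.5000
  = 1.0000 bits
H(V) = -[(1/4)·log₂(1/4) + (5/8)·log₂(5/8) + (1/8)·log₂(1/8)]
  = 0.5000 + 0.4238 + 0.3750
  = 1.2988 bits
H(U,V) = -[(1/8)·log₂(1/8) + (5/16)·log₂(5/16) + (1/16)·log₂(1/16) + (1/8)·log₂(1/8) + (5/16)·log₂(5/16) + (1/16)·log₂(1/16)]
  = 0.3750 + 0.5244 + 0.2500 + 0.3750 + 0.5244 + 0.2500
  = 2.2988 bits

I(U;V) = H(U) + H(V) - H(U,V)
  = 1.0000 + 1.2988 - 2.2988
  = 0.0000 bits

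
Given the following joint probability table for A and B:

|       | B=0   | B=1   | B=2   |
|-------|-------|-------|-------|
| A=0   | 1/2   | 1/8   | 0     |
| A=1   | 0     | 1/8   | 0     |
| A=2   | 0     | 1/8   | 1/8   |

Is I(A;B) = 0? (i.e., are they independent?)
Marginal P(A) (row sums):
  P(A=0) = 1/2 + 1/8 + 0 = 5/8
  P(A=1) = 0 + 1/8 + 0 = 1/8
  P(A=2) = 0 + 1/8 + 1/8 = 1/4
Marginal P(B) (column sums):
  P(B=0) = 1/2 + 0 + 0 = 1/2
  P(B=1) = 1/8 + 1/8 + 1/8 = 3/8
  P(B=2) = 0 + 0 + 1/8 = 1/8

A and B are independent iff P(A=i,B=j) = P(A=i)·P(B=j) for every cell.
  P(A=0)·P(B=0) = 5/8 × 1/2 = 5/16, but P(A=0,B=0) = 1/2 ✗

No, A and B are not independent. Quantitatively, I(A;B) > 0:

H(A) = -[(5/8)·log₂(5/8) + (1/8)·log₂(1/8) + (1/4)·log₂(1/4)]
  = 0.4238 + 0.3750 + 0.5000
  = 1.2988 bits
H(B) = -[(1/2)·log₂(1/2) + (3/8)·log₂(3/8) + (1/8)·log₂(1/8)]
  = 0.5000 + 0.5306 + 0.3750
  = 1.4056 bits
H(A,B) = -[(1/2)·log₂(1/2) + (1/8)·log₂(1/8) + (1/8)·log₂(1/8) + (1/8)·log₂(1/8) + (1/8)·log₂(1/8)]
  = 0.5000 + 0.3750 + 0.3750 + 0.3750 + 0.3750
  = 2.0000 bits
I(A;B) = H(A) + H(B) - H(A,B) = 1.2988 + 1.4056 - 2.0000 = 0.7044 bits > 0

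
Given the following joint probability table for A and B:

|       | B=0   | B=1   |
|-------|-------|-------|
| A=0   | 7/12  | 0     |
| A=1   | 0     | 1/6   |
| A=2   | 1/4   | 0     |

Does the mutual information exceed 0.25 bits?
Marginal P(A) (row sums):
  P(A=0) = 7/12 + 0 = 7/12
  P(A=1) = 0 + 1/6 = 1/6
  P(A=2) = 1/4 + 0 = 1/4
Marginal P(B) (column sums):
  P(B=0) = 7/12 + 0 + 1/4 = 5/6
  P(B=1) = 0 + 1/6 + 0 = 1/6

H(A) = -[(7/12)·log₂(7/12) + (1/6)·log₂(1/6) + (1/4)·log₂(1/4)]
  = 0.4536 + 0.4308 + 0.5000
  = 1.3844 bits
H(B) = -[(5/6)·log₂(5/6) + (1/6)·log₂(1/6)]
  = 0.2192 + 0.4308
  = 0.6500 bits
H(A,B) = -[(7/12)·log₂(7/12) + (1/6)·log₂(1/6) + (1/4)·log₂(1/4)]
  = 0.4536 + 0.4308 + 0.5000
  = 1.3844 bits

I(A;B) = H(A) + H(B) - H(A,B)
  = 1.3844 + 0.6500 - 1.3844
  = 0.6500 bits

Yes. I(A;B) = 0.6500 bits, which is > 0.25 bits.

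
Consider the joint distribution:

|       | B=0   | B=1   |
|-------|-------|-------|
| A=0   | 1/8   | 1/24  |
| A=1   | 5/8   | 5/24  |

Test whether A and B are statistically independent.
Marginal P(A) (row sums):
  P(A=0) = 1/8 + 1/24 = 1/6
  P(A=1) = 5/8 + 5/24 = 5/6
Marginal P(B) (column sums):
  P(B=0) = 1/8 + 5/8 = 3/4
  P(B=1) = 1/24 + 5/24 = 1/4

A and B are independent iff P(A=i,B=j) = P(A=i)·P(B=j) for every cell.
  P(A=0)·P(B=0) = 1/6 × 3/4 = 1/8 = P(A=0,B=0) ✓
  P(A=0)·P(B=1) = 1/6 × 1/4 = 1/24 = P(A=0,B=1) ✓
  P(A=1)·P(B=0) = 5/6 × 3/4 = 5/8 = P(A=1,B=0) ✓
  P(A=1)·P(B=1) = 5/6 × 1/4 = 5/24 = P(A=1,B=1) ✓

Yes, A and B are independent: every cell factors, so I(A;B) = 0 bits.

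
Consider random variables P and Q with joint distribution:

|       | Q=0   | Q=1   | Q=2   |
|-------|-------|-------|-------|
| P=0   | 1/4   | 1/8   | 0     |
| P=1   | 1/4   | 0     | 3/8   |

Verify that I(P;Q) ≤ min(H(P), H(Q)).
Marginal P(P) (row sums):
  P(P=0) = 1/4 + 1/8 + 0 = 3/8
  P(P=1) = 1/4 + 0 + 3/8 = 5/8
Marginal P(Q) (column sums):
  P(Q=0) = 1/4 + 1/4 = 1/2
  P(Q=1) = 1/8 + 0 = 1/8
  P(Q=2) = 0 + 3/8 = 3/8

H(P) = -[(3/8)·log₂(3/8) + (5/8)·log₂(5/8)]
  = 0.5306 + 0.4238
  = 0.9544 bits
H(Q) = -[(1/2)·log₂(1/2) + (1/8)·log₂(1/8) + (3/8)·log₂(3/8)]
  = 0.5000 + 0.3750 + 0.5306
  = 1.4056 bits
H(P,Q) = -[(1/4)·log₂(1/4) + (1/8)·log₂(1/8) + (1/4)·log₂(1/4) + (3/8)·log₂(3/8)]
  = 0.5000 + 0.3750 + 0.5000 + 0.5306
  = 1.9056 bits

I(P;Q) = H(P) + H(Q) - H(P,Q)
  = 0.9544 + 1.4056 - 1.9056
  = 0.4544 bits

min(H(P), H(Q)) = min(0.9544, 1.4056) = 0.9544 bits
Since 0.4544 ≤ 0.9544, the bound is satisfied ✓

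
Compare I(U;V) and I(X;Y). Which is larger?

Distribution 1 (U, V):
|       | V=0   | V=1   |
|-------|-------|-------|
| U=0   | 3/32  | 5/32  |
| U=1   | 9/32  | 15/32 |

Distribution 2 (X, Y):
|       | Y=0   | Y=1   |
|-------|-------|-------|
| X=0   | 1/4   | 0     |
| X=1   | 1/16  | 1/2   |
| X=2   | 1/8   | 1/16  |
Distribution 1 (U, V):
Marginal P(U) (row sums):
  P(U=0) = 3/32 + 5/32 = 1/4
  P(U=1) = 9/32 + 15/32 = 3/4
Marginal P(V) (column sums):
  P(V=0) = 3/32 + 9/32 = 3/8
  P(V=1) = 5/32 + 15/32 = 5/8

H(U) = -[(1/4)·log₂(1/4) + (3/4)·log₂(3/4)]
  = 0.5000 + 0.3113
  = 0.8113 bits
H(V) = -[(3/8)·log₂(3/8) + (5/8)·log₂(5/8)]
  = 0.5306 + 0.4238
  = 0.9544 bits
H(U,V) = -[(3/32)·log₂(3/32) + (5/32)·log₂(5/32) + (9/32)·log₂(9/32) + (15/32)·log₂(15/32)]
  = 0.3202 + 0.4184 + 0.5147 + 0.5124
  = 1.7657 bits

I(U;V) = H(U) + H(V) - H(U,V)
  = 0.8113 + 0.9544 - 1.7657
  = 0.0000 bits

Distribution 2 (X, Y):
Marginal P(X) (row sums):
  P(X=0) = 1/4 + 0 = 1/4
  P(X=1) = 1/16 + 1/2 = 9/16
  P(X=2) = 1/8 + 1/16 = 3/16
Marginal P(Y) (column sums):
  P(Y=0) = 1/4 + 1/16 + 1/8 = 7/16
  P(Y=1) = 0 + 1/2 + 1/16 = 9/16

H(X) = -[(1/4)·log₂(1/4) + (9/16)·log₂(9/16) + (3/16)·log₂(3/16)]
  = 0.5000 + 0.4669 + 0.4528
  = 1.4197 bits
H(Y) = -[(7/16)·log₂(7/16) + (9/16)·log₂(9/16)]
  = 0.5218 + 0.4669
  = 0.9887 bits
H(X,Y) = -[(1/4)·log₂(1/4) + (1/16)·log₂(1/16) + (1/2)·log₂(1/2) + (1/8)·log₂(1/8) + (1/16)·log₂(1/16)]
  = 0.5000 + 0.2500 + 0.5000 + 0.3750 + 0.2500
  = 1.8750 bits

I(X;Y) = H(X) + H(Y) - H(X,Y)
  = 1.4197 + 0.9887 - 1.8750
  = 0.5334 bits

I(X;Y) = 0.5334 bits > I(U;V) = 0.0000 bits, so (X, Y) has the higher mutual information (stronger dependence).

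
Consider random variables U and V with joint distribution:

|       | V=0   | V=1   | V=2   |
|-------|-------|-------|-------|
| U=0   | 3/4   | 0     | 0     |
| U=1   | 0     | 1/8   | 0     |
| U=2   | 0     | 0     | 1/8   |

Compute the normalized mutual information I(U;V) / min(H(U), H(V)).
Marginal P(U) (row sums):
  P(U=0) = 3/4 + 0 + 0 = 3/4
  P(U=1) = 0 + 1/8 + 0 = 1/8
  P(U=2) = 0 + 0 + 1/8 = 1/8
Marginal P(V) (column sums):
  P(V=0) = 3/4 + 0 + 0 = 3/4
  P(V=1) = 0 + 1/8 + 0 = 1/8
  P(V=2) = 0 + 0 + 1/8 = 1/8

H(U) = -[(3/4)·log₂(3/4) + (1/8)·log₂(1/8) + (1/8)·log₂(1/8)]
  = 0.3113 + 0.3750 + 0.3750
  = 1.0613 bits
H(V) = -[(3/4)·log₂(3/4) + (1/8)·log₂(1/8) + (1/8)·log₂(1/8)]
  = 0.3113 + 0.3750 + 0.3750
  = 1.0613 bits
H(U,V) = -[(3/4)·log₂(3/4) + (1/8)·log₂(1/8) + (1/8)·log₂(1/8)]
  = 0.3113 + 0.3750 + 0.3750
  = 1.0613 bits

I(U;V) = H(U) + H(V) - H(U,V)
  = 1.0613 + 1.0613 - 1.0613
  = 1.0613 bits

min(H(U), H(V)) = min(1.0613, 1.0613) = 1.0613 bits
Normalized MI = 1.0613 / 1.0613 = 1.0000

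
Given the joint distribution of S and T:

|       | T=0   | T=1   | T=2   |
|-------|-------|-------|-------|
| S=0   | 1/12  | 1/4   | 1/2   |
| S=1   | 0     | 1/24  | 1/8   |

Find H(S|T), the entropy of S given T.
Marginal P(T) (column sums):
  P(T=0) = 1/12 + 0 = 1/12
  P(T=1) = 1/4 + 1/24 = 7/24
  P(T=2) = 1/2 + 1/8 = 5/8

H(S|T) = -Σ P(S,T)·log₂ P(S|T), where P(S|T) = P(S,T) / P(T)
  (cells with P(S,T) = 0 contribute 0)
  (S=0,T=0): P(S|T) = (1/12)/(1/12) = 1;  -(1/12)·log₂(1) = 0.0000
  (S=0,T=1): P(S|T) = (1/4)/(7/24) = 6/7;  -(1/4)·log₂(6/7) = 0.0556
  (S=0,T=2): P(S|T) = (1/2)/(5/8) = 4/5;  -(1/2)·log₂(4/5) = 0.1610
  (S=1,T=1): P(S|T) = (1/24)/(7/24) = 1/7;  -(1/24)·log₂(1/7) = 0.1170
  (S=1,T=2): P(S|T) = (1/8)/(5/8) = 1/5;  -(1/8)·log₂(1/5) = 0.2902
H(S|T) = 0.0000 + 0.0556 + 0.1610 + 0.1170 + 0.2902
  = 0.6238 bits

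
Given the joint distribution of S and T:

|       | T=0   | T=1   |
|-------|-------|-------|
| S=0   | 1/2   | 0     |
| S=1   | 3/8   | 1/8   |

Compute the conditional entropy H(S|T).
Marginal P(T) (column sums):
  P(T=0) = 1/2 + 3/8 = 7/8
  P(T=1) = 0 + 1/8 = 1/8

H(S|T) = -Σ P(S,T)·log₂ P(S|T), where P(S|T) = P(S,T) / P(T)
  (cells with P(S,T) = 0 contribute 0)
  (S=0,T=0): P(S|T) = (1/2)/(7/8) = 4/7;  -(1/2)·log₂(4/7) = 0.4037
  (S=1,T=0): P(S|T) = (3/8)/(7/8) = 3/7;  -(3/8)·log₂(3/7) = 0.4584
  (S=1,T=1): P(S|T) = (1/8)/(1/8) = 1;  -(1/8)·log₂(1) = 0.0000
H(S|T) = 0.4037 + 0.4584 + 0.0000
  = 0.8621 bits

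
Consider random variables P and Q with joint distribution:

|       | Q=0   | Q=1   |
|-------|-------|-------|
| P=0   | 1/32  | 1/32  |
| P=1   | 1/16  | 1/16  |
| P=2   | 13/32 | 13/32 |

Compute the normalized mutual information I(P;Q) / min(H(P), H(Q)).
Marginal P(P) (row sums):
  P(P=0) = 1/32 + 1/32 = 1/16
  P(P=1) = 1/16 + 1/16 = 1/8
  P(P=2) = 13/32 + 13/32 = 13/16
Marginal P(Q) (column sums):
  P(Q=0) = 1/32 + 1/16 + 13/32 = 1/2
  P(Q=1) = 1/32 + 1/16 + 13/32 = 1/2

H(P) = -[(1/16)·log₂(1/16) + (1/8)·log₂(1/8) + (13/16)·log₂(13/16)]
  = 0.2500 + 0.3750 + 0.2434
  = 0.8684 bits
H(Q) = -[(1/2)·log₂(1/2) + (1/2)·log₂(1/2)]
  = 0.5000 + 0.5000
  = 1.0000 bits
H(P,Q) = -[(1/32)·log₂(1/32) + (1/32)·log₂(1/32) + (1/16)·log₂(1/16) + (1/16)·log₂(1/16) + (13/32)·log₂(13/32) + (13/32)·log₂(13/32)]
  = 0.1563 + 0.1563 + 0.2500 + 0.2500 + 0.5279 + 0.5279
  = 1.8684 bits

I(P;Q) = H(P) + H(Q) - H(P,Q)
  = 0.8684 + 1.0000 - 1.8684
  = 0.0000 bits

min(H(P), H(Q)) = min(0.8684, 1.0000) = 0.8684 bits
Normalized MI = 0.0000 / 0.8684 = 0.0000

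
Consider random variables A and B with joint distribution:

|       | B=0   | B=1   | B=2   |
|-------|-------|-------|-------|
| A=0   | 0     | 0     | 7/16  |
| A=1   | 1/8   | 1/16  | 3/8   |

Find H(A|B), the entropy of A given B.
Marginal P(B) (column sums):
  P(B=0) = 0 + 1/8 = 1/8
  P(B=1) = 0 + 1/16 = 1/16
  P(B=2) = 7/16 + 3/8 = 13/16

H(A|B) = -Σ P(A,B)·log₂ P(A|B), where P(A|B) = P(A,B) / P(B)
  (cells with P(A,B) = 0 contribute 0)
  (A=0,B=2): P(A|B) = (7/16)/(13/16) = 7/13;  -(7/16)·log₂(7/13) = 0.3907
  (A=1,B=0): P(A|B) = (1/8)/(1/8) = 1;  -(1/8)·log₂(1) = 0.0000
  (A=1,B=1): P(A|B) = (1/16)/(1/16) = 1;  -(1/16)·log₂(1) = 0.0000
  (A=1,B=2): P(A|B) = (3/8)/(13/16) = 6/13;  -(3/8)·log₂(6/13) = 0.4183
H(A|B) = 0.3907 + 0.0000 + 0.0000 + 0.4183
  = 0.8090 bits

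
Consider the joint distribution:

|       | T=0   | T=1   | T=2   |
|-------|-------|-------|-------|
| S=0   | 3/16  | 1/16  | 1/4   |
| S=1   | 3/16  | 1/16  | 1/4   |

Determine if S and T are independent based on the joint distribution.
Marginal P(S) (row sums):
  P(S=0) = 3/16 + 1/16 + 1/4 = 1/2
  P(S=1) = 3/16 + 1/16 + 1/4 = 1/2
Marginal P(T) (column sums):
  P(T=0) = 3/16 + 3/16 = 3/8
  P(T=1) = 1/16 + 1/16 = 1/8
  P(T=2) = 1/4 + 1/4 = 1/2

S and T are independent iff P(S=i,T=j) = P(S=i)·P(T=j) for every cell.
  P(S=0)·P(T=0) = 1/2 × 3/8 = 3/16 = P(S=0,T=0) ✓
  P(S=0)·P(T=1) = 1/2 × 1/8 = 1/16 = P(S=0,T=1) ✓
  P(S=0)·P(T=2) = 1/2 × 1/2 = 1/4 = P(S=0,T=2) ✓
  P(S=1)·P(T=0) = 1/2 × 3/8 = 3/16 = P(S=1,T=0) ✓
  P(S=1)·P(T=1) = 1/2 × 1/8 = 1/16 = P(S=1,T=1) ✓
  P(S=1)·P(T=2) = 1/2 × 1/2 = 1/4 = P(S=1,T=2) ✓

Yes, S and T are independent: every cell factors, so I(S;T) = 0 bits.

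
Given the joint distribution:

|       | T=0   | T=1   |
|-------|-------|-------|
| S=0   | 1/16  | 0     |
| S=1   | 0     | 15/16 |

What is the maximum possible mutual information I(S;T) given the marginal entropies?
The upper bound on mutual information is I(S;T) ≤ min(H(S), H(T)).

Marginal P(S) (row sums):
  P(S=0) = 1/16 + 0 = 1/16
  P(S=1) = 0 + 15/16 = 15/16
Marginal P(T) (column sums):
  P(T=0) = 1/16 + 0 = 1/16
  P(T=1) = 0 + 15/16 = 15/16

H(S) = -[(1/16)·log₂(1/16) + (15/16)·log₂(15/16)]
  = 0.2500 + 0.0873
  = 0.3373 bits
H(T) = -[(1/16)·log₂(1/16) + (15/16)·log₂(15/16)]
  = 0.2500 + 0.0873
  = 0.3373 bits

Maximum possible I(S;T) = min(0.3373, 0.3373) = 0.3373 bits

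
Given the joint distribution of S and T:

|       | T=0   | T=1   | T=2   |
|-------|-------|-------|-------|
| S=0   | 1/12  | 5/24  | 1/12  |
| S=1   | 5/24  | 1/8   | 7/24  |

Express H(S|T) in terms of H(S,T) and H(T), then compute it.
H(S|T) = H(S,T) - H(T)

Marginal P(T) (column sums):
  P(T=0) = 1/12 + 5/24 = 7/24
  P(T=1) = 5/24 + 1/8 = 1/3
  P(T=2) = 1/12 + 7/24 = 3/8

H(S,T) = -[(1/12)·log₂(1/12) + (5/24)·log₂(5/24) + (1/12)·log₂(1/12) + (5/24)·log₂(5/24) + (1/8)·log₂(1/8) + (7/24)·log₂(7/24)]
  = 0.2987 + 0.4715 + 0.2987 + 0.4715 + 0.3750 + 0.5185
  = 2.4339 bits
H(T) = -[(7/24)·log₂(7/24) + (1/3)·log₂(1/3) + (3/8)·log₂(3/8)]
  = 0.5185 + 0.5283 + 0.5306
  = 1.5774 bits

H(S|T) = 2.4339 - 1.5774 = 0.8565 bits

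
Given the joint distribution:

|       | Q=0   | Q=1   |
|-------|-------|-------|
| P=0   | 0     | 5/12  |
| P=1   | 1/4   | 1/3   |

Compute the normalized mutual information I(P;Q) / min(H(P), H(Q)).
Marginal P(P) (row sums):
  P(P=0) = 0 + 5/12 = 5/12
  P(P=1) = 1/4 + 1/3 = 7/12
Marginal P(Q) (column sums):
  P(Q=0) = 0 + 1/4 = 1/4
  P(Q=1) = 5/12 + 1/3 = 3/4

H(P) = -[(5/12)·log₂(5/12) + (7/12)·log₂(7/12)]
  = 0.5263 + 0.4536
  = 0.9799 bits
H(Q) = -[(1/4)·log₂(1/4) + (3/4)·log₂(3/4)]
  = 0.5000 + 0.3113
  = 0.8113 bits
H(P,Q) = -[(5/12)·log₂(5/12) + (1/4)·log₂(1/4) + (1/3)·log₂(1/3)]
  = 0.5263 + 0.5000 + 0.5283
  = 1.5546 bits

I(P;Q) = H(P) + H(Q) - H(P,Q)
  = 0.9799 + 0.8113 - 1.5546
  = 0.2366 bits

min(H(P), H(Q)) = min(0.9799, 0.8113) = 0.8113 bits
Normalized MI = 0.2366 / 0.8113 = 0.2916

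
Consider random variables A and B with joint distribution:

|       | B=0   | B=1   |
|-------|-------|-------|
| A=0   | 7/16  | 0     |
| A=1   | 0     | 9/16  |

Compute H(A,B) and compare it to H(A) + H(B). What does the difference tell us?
Marginal P(A) (row sums):
  P(A=0) = 7/16 + 0 = 7/16
  P(A=1) = 0 + 9/16 = 9/16
Marginal P(B) (column sums):
  P(B=0) = 7/16 + 0 = 7/16
  P(B=1) = 0 + 9/16 = 9/16

H(A,B) = -[(7/16)·log₂(7/16) + (9/16)·log₂(9/16)]
  = 0.5218 + 0.4669
  = 0.9887 bits
H(A) = -[(7/16)·log₂(7/16) + (9/16)·log₂(9/16)]
  = 0.5218 + 0.4669
  = 0.9887 bits
H(B) = -[(7/16)·log₂(7/16) + (9/16)·log₂(9/16)]
  = 0.5218 + 0.4669
  = 0.9887 bits

H(A) + H(B) = 0.9887 + 0.9887 = 1.9774 bits
Difference: H(A) + H(B) - H(A,B) = 1.9774 - 0.9887 = 0.9887 bits = I(A;B)

The difference is the mutual information; it is positive here, so A and B are dependent (knowing one reduces uncertainty about the other by 0.9887 bits).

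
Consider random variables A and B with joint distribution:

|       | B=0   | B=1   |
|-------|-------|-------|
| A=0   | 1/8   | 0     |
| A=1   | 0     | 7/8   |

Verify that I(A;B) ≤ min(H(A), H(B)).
Marginal P(A) (row sums):
  P(A=0) = 1/8 + 0 = 1/8
  P(A=1) = 0 + 7/8 = 7/8
Marginal P(B) (column sums):
  P(B=0) = 1/8 + 0 = 1/8
  P(B=1) = 0 + 7/8 = 7/8

H(A) = -[(1/8)·log₂(1/8) + (7/8)·log₂(7/8)]
  = 0.3750 + 0.1686
  = 0.5436 bits
H(B) = -[(1/8)·log₂(1/8) + (7/8)·log₂(7/8)]
  = 0.3750 + 0.1686
  = 0.5436 bits
H(A,B) = -[(1/8)·log₂(1/8) + (7/8)·log₂(7/8)]
  = 0.3750 + 0.1686
  = 0.5436 bits

I(A;B) = H(A) + H(B) - H(A,B)
  = 0.5436 + 0.5436 - 0.5436
  = 0.5436 bits

min(H(A), H(B)) = min(0.5436, 0.5436) = 0.5436 bits
Since 0.5436 ≤ 0.5436, the bound is satisfied ✓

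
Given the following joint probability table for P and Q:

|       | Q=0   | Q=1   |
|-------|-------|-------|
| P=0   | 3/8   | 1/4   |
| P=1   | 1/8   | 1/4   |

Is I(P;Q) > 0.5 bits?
Marginal P(P) (row sums):
  P(P=0) = 3/8 + 1/4 = 5/8
  P(P=1) = 1/8 + 1/4 = 3/8
Marginal P(Q) (column sums):
  P(Q=0) = 3/8 + 1/8 = 1/2
  P(Q=1) = 1/4 + 1/4 = 1/2

H(P) = -[(5/8)·log₂(5/8) + (3/8)·log₂(3/8)]
  = 0.4238 + 0.5306
  = 0.9544 bits
H(Q) = -[(1/2)·log₂(1/2) + (1/2)·log₂(1/2)]
  = 0.5000 + 0.5000
  = 1.0000 bits
H(P,Q) = -[(3/8)·log₂(3/8) + (1/4)·log₂(1/4) + (1/8)·log₂(1/8) + (1/4)·log₂(1/4)]
  = 0.5306 + 0.5000 + 0.3750 + 0.5000
  = 1.9056 bits

I(P;Q) = H(P) + H(Q) - H(P,Q)
  = 0.9544 + 1.0000 - 1.9056
  = 0.0488 bits

No. I(P;Q) = 0.0488 bits, which is ≤ 0.5 bits.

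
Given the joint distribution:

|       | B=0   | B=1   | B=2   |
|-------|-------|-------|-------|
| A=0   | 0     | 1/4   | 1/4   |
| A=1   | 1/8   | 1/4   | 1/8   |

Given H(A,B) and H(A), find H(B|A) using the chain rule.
From the chain rule: H(A,B) = H(A) + H(B|A)
Therefore: H(B|A) = H(A,B) - H(A)

H(A,B) = -[(1/4)·log₂(1/4) + (1/4)·log₂(1/4) + (1/8)·log₂(1/8) + (1/4)·log₂(1/4) + (1/8)·log₂(1/8)]
  = 0.5000 + 0.5000 + 0.3750 + 0.5000 + 0.3750
  = 2.2500 bits
Marginal P(A) (row sums):
  P(A=0) = 0 + 1/4 + 1/4 = 1/2
  P(A=1) = 1/8 + 1/4 + 1/8 = 1/2
H(A) = -[(1/2)·log₂(1/2) + (1/2)·log₂(1/2)]
  = 0.5000 + 0.5000
  = 1.0000 bits

H(B|A) = 2.2500 - 1.0000 = 1.2500 bits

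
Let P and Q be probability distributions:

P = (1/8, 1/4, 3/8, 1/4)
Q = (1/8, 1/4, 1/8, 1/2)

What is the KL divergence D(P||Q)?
D(P||Q) = Σ P(i) log₂(P(i)/Q(i))
  i=0: (1/8) × log₂((1/8)/(1/8)) = (1/8) × log₂(1) = 0.0000
  i=1: (1/4) × log₂((1/4)/(1/4)) = (1/4) × log₂(1) = 0.0000
  i=2: (3/8) × log₂((3/8)/(1/8)) = (3/8) × log₂(3) = 0.5944
  i=3: (1/4) × log₂((1/4)/(1/2)) = (1/4) × log₂(1/2) = -0.2500
D(P||Q) = 0.0000 + 0.0000 + 0.5944 - 0.2500
  = 0.3444 bits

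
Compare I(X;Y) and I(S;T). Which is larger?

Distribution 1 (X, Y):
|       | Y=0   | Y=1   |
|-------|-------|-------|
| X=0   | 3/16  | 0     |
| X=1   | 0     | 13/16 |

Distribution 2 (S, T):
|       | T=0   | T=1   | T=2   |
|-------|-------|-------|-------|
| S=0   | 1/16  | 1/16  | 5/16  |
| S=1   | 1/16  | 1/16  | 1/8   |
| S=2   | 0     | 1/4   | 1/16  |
Distribution 1 (X, Y):
Marginal P(X) (row sums):
  P(X=0) = 3/16 + 0 = 3/16
  P(X=1) = 0 + 13/16 = 13/16
Marginal P(Y) (column sums):
  P(Y=0) = 3/16 + 0 = 3/16
  P(Y=1) = 0 + 13/16 = 13/16

H(X) = -[(3/16)·log₂(3/16) + (13/16)·log₂(13/16)]
  = 0.4528 + 0.2434
  = 0.6962 bits
H(Y) = -[(3/16)·log₂(3/16) + (13/16)·log₂(13/16)]
  = 0.4528 + 0.2434
  = 0.6962 bits
H(X,Y) = -[(3/16)·log₂(3/16) + (13/16)·log₂(13/16)]
  = 0.4528 + 0.2434
  = 0.6962 bits

I(X;Y) = H(X) + H(Y) - H(X,Y)
  = 0.6962 + 0.6962 - 0.6962
  = 0.6962 bits

Distribution 2 (S, T):
Marginal P(S) (row sums):
  P(S=0) = 1/16 + 1/16 + 5/16 = 7/16
  P(S=1) = 1/16 + 1/16 + 1/8 = 1/4
  P(S=2) = 0 + 1/4 + 1/16 = 5/16
Marginal P(T) (column sums):
  P(T=0) = 1/16 + 1/16 + 0 = 1/8
  P(T=1) = 1/16 + 1/16 + 1/4 = 3/8
  P(T=2) = 5/16 + 1/8 + 1/16 = 1/2

H(S) = -[(7/16)·log₂(7/16) + (1/4)·log₂(1/4) + (5/16)·log₂(5/16)]
  = 0.5218 + 0.5000 + 0.5244
  = 1.5462 bits
H(T) = -[(1/8)·log₂(1/8) + (3/8)·log₂(3/8) + (1/2)·log₂(1/2)]
  = 0.3750 + 0.5306 + 0.5000
  = 1.4056 bits
H(S,T) = -[(1/16)·log₂(1/16) + (1/16)·log₂(1/16) + (5/16)·log₂(5/16) + (1/16)·log₂(1/16) + (1/16)·log₂(1/16) + (1/8)·log₂(1/8) + (1/4)·log₂(1/4) + (1/16)·log₂(1/16)]
  = 0.2500 + 0.2500 + 0.5244 + 0.2500 + 0.2500 + 0.3750 + 0.5000 + 0.2500
  = 2.6494 bits

I(S;T) = H(S) + H(T) - H(S,T)
  = 1.5462 + 1.4056 - 2.6494
  = 0.3024 bits

I(X;Y) = 0.6962 bits > I(S;T) = 0.3024 bits, so (X, Y) has the higher mutual information (stronger dependence).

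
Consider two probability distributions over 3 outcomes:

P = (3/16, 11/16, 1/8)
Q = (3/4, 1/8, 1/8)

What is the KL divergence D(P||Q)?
D(P||Q) = Σ P(i) log₂(P(i)/Q(i))
  i=0: (3/16) × log₂((3/16)/(3/4)) = (3/16) × log₂(1/4) = -0.3750
  i=1: (11/16) × log₂((11/16)/(1/8)) = (11/16) × log₂(11/2) = 1.6909
  i=2: (1/8) × log₂((1/8)/(1/8)) = (1/8) × log₂(1) = 0.0000
D(P||Q) = -0.3750 + 1.6909 + 0.0000
  = 1.3159 bits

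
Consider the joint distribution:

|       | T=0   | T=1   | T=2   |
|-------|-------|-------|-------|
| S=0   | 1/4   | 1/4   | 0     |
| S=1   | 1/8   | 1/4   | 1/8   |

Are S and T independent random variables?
Marginal P(S) (row sums):
  P(S=0) = 1/4 + 1/4 + 0 = 1/2
  P(S=1) = 1/8 + 1/4 + 1/8 = 1/2
Marginal P(T) (column sums):
  P(T=0) = 1/4 + 1/8 = 3/8
  P(T=1) = 1/4 + 1/4 = 1/2
  P(T=2) = 0 + 1/8 = 1/8

S and T are independent iff P(S=i,T=j) = P(S=i)·P(T=j) for every cell.
  P(S=0)·P(T=0) = 1/2 × 3/8 = 3/16, but P(S=0,T=0) = 1/4 ✗

No, S and T are not independent. Quantitatively, I(S;T) > 0:

H(S) = -[(1/2)·log₂(1/2) + (1/2)·log₂(1/2)]
  = 0.5000 + 0.5000
  = 1.0000 bits
H(T) = -[(3/8)·log₂(3/8) + (1/2)·log₂(1/2) + (1/8)·log₂(1/8)]
  = 0.5306 + 0.5000 + 0.3750
  = 1.4056 bits
H(S,T) = -[(1/4)·log₂(1/4) + (1/4)·log₂(1/4) + (1/8)·log₂(1/8) + (1/4)·log₂(1/4) + (1/8)·log₂(1/8)]
  = 0.5000 + 0.5000 + 0.3750 + 0.5000 + 0.3750
  = 2.2500 bits
I(S;T) = H(S) + H(T) - H(S,T) = 1.0000 + 1.4056 - 2.2500 = 0.1556 bits > 0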